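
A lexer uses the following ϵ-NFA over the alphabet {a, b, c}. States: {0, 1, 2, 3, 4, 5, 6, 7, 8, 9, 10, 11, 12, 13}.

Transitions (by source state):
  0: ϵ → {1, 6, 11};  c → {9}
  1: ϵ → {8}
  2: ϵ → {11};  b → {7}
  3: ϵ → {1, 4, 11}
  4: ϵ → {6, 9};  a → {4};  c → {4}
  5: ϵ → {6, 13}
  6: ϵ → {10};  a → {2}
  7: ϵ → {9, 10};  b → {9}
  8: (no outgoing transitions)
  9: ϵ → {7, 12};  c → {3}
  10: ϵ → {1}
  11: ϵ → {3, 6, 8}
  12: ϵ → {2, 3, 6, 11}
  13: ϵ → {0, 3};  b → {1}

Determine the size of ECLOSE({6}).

Start with {6}.
From 6 via ϵ: add 10.
From 10 via ϵ: add 1.
From 1 via ϵ: add 8.
ϵ-closure = {1, 6, 8, 10}, which has 4 states.

4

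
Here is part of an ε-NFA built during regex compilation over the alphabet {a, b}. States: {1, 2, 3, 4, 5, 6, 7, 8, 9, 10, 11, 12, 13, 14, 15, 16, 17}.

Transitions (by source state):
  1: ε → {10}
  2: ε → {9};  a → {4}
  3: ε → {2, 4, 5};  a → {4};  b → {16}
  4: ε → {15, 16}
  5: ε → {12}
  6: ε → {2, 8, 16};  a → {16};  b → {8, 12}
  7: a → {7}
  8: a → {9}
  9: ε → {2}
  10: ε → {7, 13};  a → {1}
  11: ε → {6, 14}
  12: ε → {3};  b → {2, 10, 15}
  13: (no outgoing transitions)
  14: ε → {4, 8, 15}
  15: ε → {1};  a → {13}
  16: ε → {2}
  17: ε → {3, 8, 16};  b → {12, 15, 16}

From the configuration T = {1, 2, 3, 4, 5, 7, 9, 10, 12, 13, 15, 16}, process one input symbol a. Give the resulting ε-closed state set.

{1, 2, 4, 7, 9, 10, 13, 15, 16}

2 on a → {4}.
3 on a → {4}.
7 on a → {7}.
10 on a → {1}.
15 on a → {13}.
No a-transition from 1, 4, 5, 9, 12, 13, 16.
Union after reading a: {1, 4, 7, 13}.
Now take the ε-closure:
From 1 via ε: add 10.
From 4 via ε: add 15, 16.
From 16 via ε: add 2.
From 2 via ε: add 9.
No new states can be added; the closed set is {1, 2, 4, 7, 9, 10, 13, 15, 16}.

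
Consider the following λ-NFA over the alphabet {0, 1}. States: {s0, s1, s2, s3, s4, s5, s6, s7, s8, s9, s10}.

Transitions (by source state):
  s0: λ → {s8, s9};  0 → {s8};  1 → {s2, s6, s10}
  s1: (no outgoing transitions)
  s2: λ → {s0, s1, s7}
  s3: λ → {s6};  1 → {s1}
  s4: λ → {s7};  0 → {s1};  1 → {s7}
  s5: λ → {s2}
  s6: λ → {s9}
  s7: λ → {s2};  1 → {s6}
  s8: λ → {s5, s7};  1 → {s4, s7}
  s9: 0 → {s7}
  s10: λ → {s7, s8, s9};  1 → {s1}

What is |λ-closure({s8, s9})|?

7

Start with {s8, s9}.
From s8 via λ: add s5, s7.
From s5 via λ: add s2.
From s2 via λ: add s0, s1.
λ-closure = {s0, s1, s2, s5, s7, s8, s9}, which has 7 states.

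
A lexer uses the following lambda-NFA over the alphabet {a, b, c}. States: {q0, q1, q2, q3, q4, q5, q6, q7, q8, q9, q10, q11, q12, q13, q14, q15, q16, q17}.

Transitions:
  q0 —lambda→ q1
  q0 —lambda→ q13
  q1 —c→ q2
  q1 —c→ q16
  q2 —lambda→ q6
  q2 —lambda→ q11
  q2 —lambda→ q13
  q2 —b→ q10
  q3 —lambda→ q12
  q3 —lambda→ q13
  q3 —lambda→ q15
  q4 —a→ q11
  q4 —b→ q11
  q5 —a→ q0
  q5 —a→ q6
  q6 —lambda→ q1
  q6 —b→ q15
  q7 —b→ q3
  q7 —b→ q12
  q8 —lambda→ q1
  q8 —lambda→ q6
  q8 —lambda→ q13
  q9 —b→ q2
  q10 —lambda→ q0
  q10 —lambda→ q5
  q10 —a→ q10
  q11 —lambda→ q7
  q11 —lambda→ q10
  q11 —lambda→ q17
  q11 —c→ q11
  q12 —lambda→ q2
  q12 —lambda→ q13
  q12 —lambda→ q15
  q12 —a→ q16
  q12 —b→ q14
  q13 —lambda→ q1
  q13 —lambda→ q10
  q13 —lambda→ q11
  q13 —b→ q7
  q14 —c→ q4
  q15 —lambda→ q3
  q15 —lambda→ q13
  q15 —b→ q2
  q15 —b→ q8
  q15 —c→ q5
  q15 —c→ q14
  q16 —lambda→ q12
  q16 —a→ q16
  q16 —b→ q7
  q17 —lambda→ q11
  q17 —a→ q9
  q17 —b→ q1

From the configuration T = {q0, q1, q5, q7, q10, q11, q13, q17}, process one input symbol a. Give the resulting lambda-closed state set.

q5 on a → {q0, q6}.
q10 on a → {q10}.
q17 on a → {q9}.
No a-transition from q0, q1, q7, q11, q13.
Union after reading a: {q0, q6, q9, q10}.
Now take the lambda-closure:
From q0 via lambda: add q1, q13.
From q10 via lambda: add q5.
From q13 via lambda: add q11.
From q11 via lambda: add q7, q17.
No new states can be added; the closed set is {q0, q1, q5, q6, q7, q9, q10, q11, q13, q17}.

{q0, q1, q5, q6, q7, q9, q10, q11, q13, q17}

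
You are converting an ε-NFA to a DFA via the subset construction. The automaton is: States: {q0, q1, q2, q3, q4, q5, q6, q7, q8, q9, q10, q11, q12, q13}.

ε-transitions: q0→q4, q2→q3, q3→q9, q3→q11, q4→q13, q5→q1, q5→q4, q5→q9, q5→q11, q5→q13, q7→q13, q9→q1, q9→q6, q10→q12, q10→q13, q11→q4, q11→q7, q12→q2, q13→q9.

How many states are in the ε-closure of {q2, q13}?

Start with {q2, q13}.
From q2 via ε: add q3.
From q13 via ε: add q9.
From q3 via ε: add q11.
From q9 via ε: add q1, q6.
From q11 via ε: add q4, q7.
ε-closure = {q1, q2, q3, q4, q6, q7, q9, q11, q13}, which has 9 states.

9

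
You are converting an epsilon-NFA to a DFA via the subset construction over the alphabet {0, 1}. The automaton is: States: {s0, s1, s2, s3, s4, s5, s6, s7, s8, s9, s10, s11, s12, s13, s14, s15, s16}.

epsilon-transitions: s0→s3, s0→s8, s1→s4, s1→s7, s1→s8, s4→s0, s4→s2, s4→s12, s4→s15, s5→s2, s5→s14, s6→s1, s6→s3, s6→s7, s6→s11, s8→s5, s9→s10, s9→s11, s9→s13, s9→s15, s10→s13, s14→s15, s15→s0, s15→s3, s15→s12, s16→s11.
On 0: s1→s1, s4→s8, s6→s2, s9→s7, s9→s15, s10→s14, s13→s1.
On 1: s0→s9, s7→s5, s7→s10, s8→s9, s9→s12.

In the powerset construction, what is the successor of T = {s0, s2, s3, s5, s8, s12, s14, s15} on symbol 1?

{s0, s2, s3, s5, s8, s9, s10, s11, s12, s13, s14, s15}

s0 on 1 → {s9}.
s8 on 1 → {s9}.
No 1-transition from s2, s3, s5, s12, s14, s15.
Union after reading 1: {s9}.
Now take the epsilon-closure:
From s9 via epsilon: add s10, s11, s13, s15.
From s15 via epsilon: add s0, s3, s12.
From s0 via epsilon: add s8.
From s8 via epsilon: add s5.
From s5 via epsilon: add s2, s14.
No new states can be added; the closed set is {s0, s2, s3, s5, s8, s9, s10, s11, s12, s13, s14, s15}.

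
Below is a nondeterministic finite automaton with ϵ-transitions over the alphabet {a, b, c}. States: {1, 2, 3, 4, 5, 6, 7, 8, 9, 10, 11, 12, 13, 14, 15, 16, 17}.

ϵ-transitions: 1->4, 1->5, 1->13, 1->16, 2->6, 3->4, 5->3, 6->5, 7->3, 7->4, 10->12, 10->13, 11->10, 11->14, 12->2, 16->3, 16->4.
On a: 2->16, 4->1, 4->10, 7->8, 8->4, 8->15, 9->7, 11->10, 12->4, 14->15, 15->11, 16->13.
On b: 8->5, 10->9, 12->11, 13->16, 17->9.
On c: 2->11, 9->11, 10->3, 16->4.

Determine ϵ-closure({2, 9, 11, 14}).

{2, 3, 4, 5, 6, 9, 10, 11, 12, 13, 14}

Start with {2, 9, 11, 14}.
From 2 via ϵ: add 6.
From 11 via ϵ: add 10.
From 6 via ϵ: add 5.
From 10 via ϵ: add 12, 13.
From 5 via ϵ: add 3.
From 3 via ϵ: add 4.
No new states can be added; the closed set is {2, 3, 4, 5, 6, 9, 10, 11, 12, 13, 14}.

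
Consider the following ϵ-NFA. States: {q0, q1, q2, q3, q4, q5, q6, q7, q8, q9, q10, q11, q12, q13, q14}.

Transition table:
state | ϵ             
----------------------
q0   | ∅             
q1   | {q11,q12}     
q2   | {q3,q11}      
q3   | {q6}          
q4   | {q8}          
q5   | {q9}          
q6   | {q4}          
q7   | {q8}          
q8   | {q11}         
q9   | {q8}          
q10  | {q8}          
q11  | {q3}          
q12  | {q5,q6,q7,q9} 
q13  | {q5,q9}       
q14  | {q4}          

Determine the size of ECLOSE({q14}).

6

Start with {q14}.
From q14 via ϵ: add q4.
From q4 via ϵ: add q8.
From q8 via ϵ: add q11.
From q11 via ϵ: add q3.
From q3 via ϵ: add q6.
ϵ-closure = {q3, q4, q6, q8, q11, q14}, which has 6 states.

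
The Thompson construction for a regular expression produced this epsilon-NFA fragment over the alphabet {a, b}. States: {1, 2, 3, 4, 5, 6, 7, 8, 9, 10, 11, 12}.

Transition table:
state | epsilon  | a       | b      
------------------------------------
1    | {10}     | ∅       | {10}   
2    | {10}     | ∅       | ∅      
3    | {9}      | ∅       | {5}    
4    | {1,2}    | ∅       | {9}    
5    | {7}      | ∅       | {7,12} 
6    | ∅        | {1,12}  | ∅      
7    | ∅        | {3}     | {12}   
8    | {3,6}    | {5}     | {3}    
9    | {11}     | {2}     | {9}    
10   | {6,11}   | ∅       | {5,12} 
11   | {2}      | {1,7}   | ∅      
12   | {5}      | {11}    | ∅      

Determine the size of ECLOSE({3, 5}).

8

Start with {3, 5}.
From 3 via epsilon: add 9.
From 5 via epsilon: add 7.
From 9 via epsilon: add 11.
From 11 via epsilon: add 2.
From 2 via epsilon: add 10.
From 10 via epsilon: add 6.
epsilon-closure = {2, 3, 5, 6, 7, 9, 10, 11}, which has 8 states.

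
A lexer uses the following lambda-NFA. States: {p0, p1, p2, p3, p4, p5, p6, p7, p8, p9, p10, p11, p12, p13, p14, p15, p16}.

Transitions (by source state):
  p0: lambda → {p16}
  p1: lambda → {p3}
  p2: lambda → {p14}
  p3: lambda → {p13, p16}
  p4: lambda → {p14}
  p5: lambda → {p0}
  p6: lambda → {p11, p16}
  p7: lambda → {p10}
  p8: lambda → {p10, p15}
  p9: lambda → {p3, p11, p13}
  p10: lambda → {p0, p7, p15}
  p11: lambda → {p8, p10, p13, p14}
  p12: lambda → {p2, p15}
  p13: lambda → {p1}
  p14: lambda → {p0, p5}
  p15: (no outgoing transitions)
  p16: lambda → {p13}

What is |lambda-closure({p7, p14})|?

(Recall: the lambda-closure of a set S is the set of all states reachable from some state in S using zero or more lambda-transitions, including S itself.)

Start with {p7, p14}.
From p7 via lambda: add p10.
From p14 via lambda: add p0, p5.
From p0 via lambda: add p16.
From p10 via lambda: add p15.
From p16 via lambda: add p13.
From p13 via lambda: add p1.
From p1 via lambda: add p3.
lambda-closure = {p0, p1, p3, p5, p7, p10, p13, p14, p15, p16}, which has 10 states.

10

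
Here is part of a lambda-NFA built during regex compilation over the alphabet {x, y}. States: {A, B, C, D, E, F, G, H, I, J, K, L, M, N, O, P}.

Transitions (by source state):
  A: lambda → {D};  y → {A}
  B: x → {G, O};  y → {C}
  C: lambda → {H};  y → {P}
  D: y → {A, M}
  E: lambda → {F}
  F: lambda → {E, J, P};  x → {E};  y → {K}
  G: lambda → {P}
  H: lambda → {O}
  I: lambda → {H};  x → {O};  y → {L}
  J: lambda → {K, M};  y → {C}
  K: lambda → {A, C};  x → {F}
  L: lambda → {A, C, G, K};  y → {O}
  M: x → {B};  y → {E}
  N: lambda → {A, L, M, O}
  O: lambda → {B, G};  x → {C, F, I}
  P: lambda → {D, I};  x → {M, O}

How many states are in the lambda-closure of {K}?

Start with {K}.
From K via lambda: add A, C.
From A via lambda: add D.
From C via lambda: add H.
From H via lambda: add O.
From O via lambda: add B, G.
From G via lambda: add P.
From P via lambda: add I.
lambda-closure = {A, B, C, D, G, H, I, K, O, P}, which has 10 states.

10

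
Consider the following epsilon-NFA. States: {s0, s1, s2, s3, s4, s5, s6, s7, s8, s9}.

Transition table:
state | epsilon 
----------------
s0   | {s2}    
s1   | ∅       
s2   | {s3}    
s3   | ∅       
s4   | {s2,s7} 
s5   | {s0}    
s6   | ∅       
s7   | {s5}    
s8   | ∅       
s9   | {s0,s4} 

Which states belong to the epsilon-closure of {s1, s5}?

Start with {s1, s5}.
From s5 via epsilon: add s0.
From s0 via epsilon: add s2.
From s2 via epsilon: add s3.
No new states can be added; the closed set is {s0, s1, s2, s3, s5}.

{s0, s1, s2, s3, s5}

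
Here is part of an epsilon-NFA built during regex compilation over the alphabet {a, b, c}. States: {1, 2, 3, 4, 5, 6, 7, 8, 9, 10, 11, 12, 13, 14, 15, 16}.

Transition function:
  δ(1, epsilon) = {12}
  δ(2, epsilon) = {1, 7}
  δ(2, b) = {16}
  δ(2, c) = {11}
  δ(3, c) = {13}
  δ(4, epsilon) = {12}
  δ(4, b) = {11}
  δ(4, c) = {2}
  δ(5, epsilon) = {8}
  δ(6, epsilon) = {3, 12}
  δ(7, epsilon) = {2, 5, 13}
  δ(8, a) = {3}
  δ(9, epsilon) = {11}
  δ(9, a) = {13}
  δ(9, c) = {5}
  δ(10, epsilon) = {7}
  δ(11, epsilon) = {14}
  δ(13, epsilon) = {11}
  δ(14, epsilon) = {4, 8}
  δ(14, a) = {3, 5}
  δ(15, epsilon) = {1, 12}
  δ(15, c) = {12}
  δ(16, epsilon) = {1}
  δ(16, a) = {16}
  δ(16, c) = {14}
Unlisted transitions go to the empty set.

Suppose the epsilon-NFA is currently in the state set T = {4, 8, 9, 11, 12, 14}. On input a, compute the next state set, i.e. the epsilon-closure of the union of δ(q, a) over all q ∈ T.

{3, 4, 5, 8, 11, 12, 13, 14}

8 on a → {3}.
9 on a → {13}.
14 on a → {3, 5}.
No a-transition from 4, 11, 12.
Union after reading a: {3, 5, 13}.
Now take the epsilon-closure:
From 5 via epsilon: add 8.
From 13 via epsilon: add 11.
From 11 via epsilon: add 14.
From 14 via epsilon: add 4.
From 4 via epsilon: add 12.
No new states can be added; the closed set is {3, 4, 5, 8, 11, 12, 13, 14}.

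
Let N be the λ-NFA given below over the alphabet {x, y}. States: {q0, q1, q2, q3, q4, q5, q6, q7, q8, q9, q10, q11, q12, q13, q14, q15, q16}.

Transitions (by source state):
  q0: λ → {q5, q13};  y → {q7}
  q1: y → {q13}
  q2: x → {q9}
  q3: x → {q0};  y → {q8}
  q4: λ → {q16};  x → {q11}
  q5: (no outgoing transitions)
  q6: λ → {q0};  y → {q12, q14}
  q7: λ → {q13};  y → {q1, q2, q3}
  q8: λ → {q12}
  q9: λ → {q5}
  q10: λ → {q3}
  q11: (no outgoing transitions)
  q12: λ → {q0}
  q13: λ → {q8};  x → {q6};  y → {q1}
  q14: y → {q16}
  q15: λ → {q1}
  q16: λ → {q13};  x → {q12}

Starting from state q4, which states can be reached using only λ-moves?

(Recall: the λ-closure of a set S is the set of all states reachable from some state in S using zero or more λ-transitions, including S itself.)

{q0, q4, q5, q8, q12, q13, q16}

Start with {q4}.
From q4 via λ: add q16.
From q16 via λ: add q13.
From q13 via λ: add q8.
From q8 via λ: add q12.
From q12 via λ: add q0.
From q0 via λ: add q5.
No new states can be added; the closed set is {q0, q4, q5, q8, q12, q13, q16}.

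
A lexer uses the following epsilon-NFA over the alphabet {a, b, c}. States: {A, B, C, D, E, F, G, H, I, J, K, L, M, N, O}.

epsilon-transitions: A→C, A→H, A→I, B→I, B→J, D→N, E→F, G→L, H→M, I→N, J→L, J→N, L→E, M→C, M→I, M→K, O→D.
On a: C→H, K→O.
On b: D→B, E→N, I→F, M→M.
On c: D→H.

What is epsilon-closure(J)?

Start with {J}.
From J via epsilon: add L, N.
From L via epsilon: add E.
From E via epsilon: add F.
No new states can be added; the closed set is {E, F, J, L, N}.

{E, F, J, L, N}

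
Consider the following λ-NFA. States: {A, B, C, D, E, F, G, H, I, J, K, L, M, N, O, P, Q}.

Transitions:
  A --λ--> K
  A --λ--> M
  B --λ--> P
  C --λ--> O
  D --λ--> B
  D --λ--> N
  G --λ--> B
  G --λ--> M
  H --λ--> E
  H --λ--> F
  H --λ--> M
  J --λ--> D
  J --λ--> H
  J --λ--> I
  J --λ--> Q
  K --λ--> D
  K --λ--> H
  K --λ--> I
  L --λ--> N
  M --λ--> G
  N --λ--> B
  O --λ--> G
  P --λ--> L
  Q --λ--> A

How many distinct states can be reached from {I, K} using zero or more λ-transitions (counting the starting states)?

12

Start with {I, K}.
From K via λ: add D, H.
From D via λ: add B, N.
From H via λ: add E, F, M.
From B via λ: add P.
From M via λ: add G.
From P via λ: add L.
λ-closure = {B, D, E, F, G, H, I, K, L, M, N, P}, which has 12 states.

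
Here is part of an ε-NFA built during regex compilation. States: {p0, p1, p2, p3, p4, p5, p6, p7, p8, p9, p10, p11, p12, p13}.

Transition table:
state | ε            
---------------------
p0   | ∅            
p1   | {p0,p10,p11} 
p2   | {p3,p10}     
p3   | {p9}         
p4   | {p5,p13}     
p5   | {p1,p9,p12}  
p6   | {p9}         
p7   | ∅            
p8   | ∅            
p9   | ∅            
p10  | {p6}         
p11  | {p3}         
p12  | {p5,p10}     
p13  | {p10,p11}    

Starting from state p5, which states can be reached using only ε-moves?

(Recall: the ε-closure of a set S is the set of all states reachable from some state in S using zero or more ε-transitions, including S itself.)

{p0, p1, p3, p5, p6, p9, p10, p11, p12}

Start with {p5}.
From p5 via ε: add p1, p9, p12.
From p1 via ε: add p0, p10, p11.
From p10 via ε: add p6.
From p11 via ε: add p3.
No new states can be added; the closed set is {p0, p1, p3, p5, p6, p9, p10, p11, p12}.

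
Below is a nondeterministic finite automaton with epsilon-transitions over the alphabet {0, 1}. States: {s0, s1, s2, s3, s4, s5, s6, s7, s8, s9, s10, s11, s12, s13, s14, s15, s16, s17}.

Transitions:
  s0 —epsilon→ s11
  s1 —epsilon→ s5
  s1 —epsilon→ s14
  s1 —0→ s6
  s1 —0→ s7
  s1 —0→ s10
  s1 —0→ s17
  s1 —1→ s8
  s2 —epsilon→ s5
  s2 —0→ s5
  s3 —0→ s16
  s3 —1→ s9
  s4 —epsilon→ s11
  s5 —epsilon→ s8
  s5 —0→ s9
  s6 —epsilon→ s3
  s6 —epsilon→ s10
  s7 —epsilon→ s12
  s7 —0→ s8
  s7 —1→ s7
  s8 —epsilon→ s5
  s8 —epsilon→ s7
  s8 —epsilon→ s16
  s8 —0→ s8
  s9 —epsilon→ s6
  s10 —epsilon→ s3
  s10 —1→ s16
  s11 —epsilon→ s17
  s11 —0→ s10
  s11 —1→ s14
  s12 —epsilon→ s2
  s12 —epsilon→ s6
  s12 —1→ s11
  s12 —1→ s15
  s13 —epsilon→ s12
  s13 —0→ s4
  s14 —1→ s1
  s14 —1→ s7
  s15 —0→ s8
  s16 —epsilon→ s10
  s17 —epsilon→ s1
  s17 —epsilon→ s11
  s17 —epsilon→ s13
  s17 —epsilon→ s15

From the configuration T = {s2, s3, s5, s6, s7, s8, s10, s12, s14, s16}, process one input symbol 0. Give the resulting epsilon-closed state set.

s2 on 0 → {s5}.
s3 on 0 → {s16}.
s5 on 0 → {s9}.
s7 on 0 → {s8}.
s8 on 0 → {s8}.
No 0-transition from s6, s10, s12, s14, s16.
Union after reading 0: {s5, s8, s9, s16}.
Now take the epsilon-closure:
From s8 via epsilon: add s7.
From s9 via epsilon: add s6.
From s16 via epsilon: add s10.
From s6 via epsilon: add s3.
From s7 via epsilon: add s12.
From s12 via epsilon: add s2.
No new states can be added; the closed set is {s2, s3, s5, s6, s7, s8, s9, s10, s12, s16}.

{s2, s3, s5, s6, s7, s8, s9, s10, s12, s16}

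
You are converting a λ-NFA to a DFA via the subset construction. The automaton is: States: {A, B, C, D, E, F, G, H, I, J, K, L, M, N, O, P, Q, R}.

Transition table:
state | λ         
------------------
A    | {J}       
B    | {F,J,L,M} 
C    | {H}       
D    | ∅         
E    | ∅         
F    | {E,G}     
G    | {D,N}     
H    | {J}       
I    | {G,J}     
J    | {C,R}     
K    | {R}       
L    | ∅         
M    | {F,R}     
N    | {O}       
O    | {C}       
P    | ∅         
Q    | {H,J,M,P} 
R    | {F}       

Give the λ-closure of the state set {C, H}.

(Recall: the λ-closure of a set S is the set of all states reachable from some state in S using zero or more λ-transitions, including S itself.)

Start with {C, H}.
From H via λ: add J.
From J via λ: add R.
From R via λ: add F.
From F via λ: add E, G.
From G via λ: add D, N.
From N via λ: add O.
No new states can be added; the closed set is {C, D, E, F, G, H, J, N, O, R}.

{C, D, E, F, G, H, J, N, O, R}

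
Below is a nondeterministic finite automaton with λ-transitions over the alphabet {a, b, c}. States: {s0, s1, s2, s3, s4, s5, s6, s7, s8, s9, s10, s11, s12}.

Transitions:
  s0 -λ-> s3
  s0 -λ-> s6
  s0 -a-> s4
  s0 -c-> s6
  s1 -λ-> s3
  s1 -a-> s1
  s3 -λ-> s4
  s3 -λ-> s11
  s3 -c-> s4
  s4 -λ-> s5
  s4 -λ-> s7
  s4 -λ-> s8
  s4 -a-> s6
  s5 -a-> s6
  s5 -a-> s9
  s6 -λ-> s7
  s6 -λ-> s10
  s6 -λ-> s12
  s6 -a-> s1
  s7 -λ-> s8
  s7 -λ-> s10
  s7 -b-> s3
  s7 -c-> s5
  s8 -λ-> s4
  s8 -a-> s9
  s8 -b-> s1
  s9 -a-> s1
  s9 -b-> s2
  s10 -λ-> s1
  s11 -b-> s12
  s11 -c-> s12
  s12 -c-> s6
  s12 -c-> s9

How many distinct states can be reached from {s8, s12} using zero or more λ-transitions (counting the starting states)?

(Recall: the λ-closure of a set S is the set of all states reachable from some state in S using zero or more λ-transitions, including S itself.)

Start with {s8, s12}.
From s8 via λ: add s4.
From s4 via λ: add s5, s7.
From s7 via λ: add s10.
From s10 via λ: add s1.
From s1 via λ: add s3.
From s3 via λ: add s11.
λ-closure = {s1, s3, s4, s5, s7, s8, s10, s11, s12}, which has 9 states.

9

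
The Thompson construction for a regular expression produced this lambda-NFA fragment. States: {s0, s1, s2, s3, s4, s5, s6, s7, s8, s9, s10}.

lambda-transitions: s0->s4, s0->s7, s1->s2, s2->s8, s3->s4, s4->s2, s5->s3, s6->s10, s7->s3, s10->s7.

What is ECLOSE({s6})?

{s2, s3, s4, s6, s7, s8, s10}

Start with {s6}.
From s6 via lambda: add s10.
From s10 via lambda: add s7.
From s7 via lambda: add s3.
From s3 via lambda: add s4.
From s4 via lambda: add s2.
From s2 via lambda: add s8.
No new states can be added; the closed set is {s2, s3, s4, s6, s7, s8, s10}.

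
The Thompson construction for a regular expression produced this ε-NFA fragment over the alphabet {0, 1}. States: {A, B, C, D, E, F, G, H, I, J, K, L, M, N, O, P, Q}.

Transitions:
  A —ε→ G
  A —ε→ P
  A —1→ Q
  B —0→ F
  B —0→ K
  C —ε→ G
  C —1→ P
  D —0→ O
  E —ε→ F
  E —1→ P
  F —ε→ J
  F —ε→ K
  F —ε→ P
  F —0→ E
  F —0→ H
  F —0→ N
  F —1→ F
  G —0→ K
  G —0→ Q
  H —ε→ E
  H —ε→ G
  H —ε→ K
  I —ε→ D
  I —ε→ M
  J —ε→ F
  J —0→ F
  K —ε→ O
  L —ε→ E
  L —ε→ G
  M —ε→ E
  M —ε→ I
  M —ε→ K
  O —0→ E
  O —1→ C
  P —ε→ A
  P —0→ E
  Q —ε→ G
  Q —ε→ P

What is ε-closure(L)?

Start with {L}.
From L via ε: add E, G.
From E via ε: add F.
From F via ε: add J, K, P.
From K via ε: add O.
From P via ε: add A.
No new states can be added; the closed set is {A, E, F, G, J, K, L, O, P}.

{A, E, F, G, J, K, L, O, P}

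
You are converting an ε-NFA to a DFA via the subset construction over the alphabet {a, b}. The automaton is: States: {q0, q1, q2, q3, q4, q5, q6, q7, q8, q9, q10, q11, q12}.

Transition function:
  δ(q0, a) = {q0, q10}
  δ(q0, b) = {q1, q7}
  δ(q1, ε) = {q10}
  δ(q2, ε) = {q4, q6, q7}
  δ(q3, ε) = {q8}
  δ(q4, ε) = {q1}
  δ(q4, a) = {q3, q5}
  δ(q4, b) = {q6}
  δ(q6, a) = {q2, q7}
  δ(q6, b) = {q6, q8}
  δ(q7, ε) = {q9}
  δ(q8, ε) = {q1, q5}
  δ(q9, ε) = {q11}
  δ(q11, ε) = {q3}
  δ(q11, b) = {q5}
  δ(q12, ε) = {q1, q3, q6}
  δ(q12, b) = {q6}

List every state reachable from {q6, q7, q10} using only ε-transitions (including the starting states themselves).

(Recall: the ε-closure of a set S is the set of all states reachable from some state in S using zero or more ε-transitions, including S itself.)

{q1, q3, q5, q6, q7, q8, q9, q10, q11}

Start with {q6, q7, q10}.
From q7 via ε: add q9.
From q9 via ε: add q11.
From q11 via ε: add q3.
From q3 via ε: add q8.
From q8 via ε: add q1, q5.
No new states can be added; the closed set is {q1, q3, q5, q6, q7, q8, q9, q10, q11}.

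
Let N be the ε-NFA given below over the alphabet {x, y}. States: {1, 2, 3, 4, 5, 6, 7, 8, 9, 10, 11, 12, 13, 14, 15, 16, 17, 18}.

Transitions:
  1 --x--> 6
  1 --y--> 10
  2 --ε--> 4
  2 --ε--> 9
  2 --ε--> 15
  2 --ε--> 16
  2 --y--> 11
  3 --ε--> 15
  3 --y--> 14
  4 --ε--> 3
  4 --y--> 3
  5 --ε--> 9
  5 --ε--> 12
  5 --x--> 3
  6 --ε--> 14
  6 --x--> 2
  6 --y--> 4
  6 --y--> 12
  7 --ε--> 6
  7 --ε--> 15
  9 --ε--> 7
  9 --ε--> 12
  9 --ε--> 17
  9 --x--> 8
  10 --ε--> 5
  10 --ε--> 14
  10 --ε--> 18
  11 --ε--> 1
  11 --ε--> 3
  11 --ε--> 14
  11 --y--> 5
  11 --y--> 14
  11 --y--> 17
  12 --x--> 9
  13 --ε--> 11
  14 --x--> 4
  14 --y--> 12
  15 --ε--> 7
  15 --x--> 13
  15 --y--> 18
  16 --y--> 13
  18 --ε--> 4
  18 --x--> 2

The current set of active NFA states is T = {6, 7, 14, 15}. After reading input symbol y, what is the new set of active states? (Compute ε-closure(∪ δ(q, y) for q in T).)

6 on y → {4, 12}.
14 on y → {12}.
15 on y → {18}.
No y-transition from 7.
Union after reading y: {4, 12, 18}.
Now take the ε-closure:
From 4 via ε: add 3.
From 3 via ε: add 15.
From 15 via ε: add 7.
From 7 via ε: add 6.
From 6 via ε: add 14.
No new states can be added; the closed set is {3, 4, 6, 7, 12, 14, 15, 18}.

{3, 4, 6, 7, 12, 14, 15, 18}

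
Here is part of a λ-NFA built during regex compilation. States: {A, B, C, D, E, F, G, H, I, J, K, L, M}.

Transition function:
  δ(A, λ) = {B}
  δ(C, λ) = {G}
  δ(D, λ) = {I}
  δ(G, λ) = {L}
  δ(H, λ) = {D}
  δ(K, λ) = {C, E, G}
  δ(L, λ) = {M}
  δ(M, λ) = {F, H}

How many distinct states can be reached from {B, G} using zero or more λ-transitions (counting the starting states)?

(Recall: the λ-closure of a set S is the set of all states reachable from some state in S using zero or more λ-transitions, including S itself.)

Start with {B, G}.
From G via λ: add L.
From L via λ: add M.
From M via λ: add F, H.
From H via λ: add D.
From D via λ: add I.
λ-closure = {B, D, F, G, H, I, L, M}, which has 8 states.

8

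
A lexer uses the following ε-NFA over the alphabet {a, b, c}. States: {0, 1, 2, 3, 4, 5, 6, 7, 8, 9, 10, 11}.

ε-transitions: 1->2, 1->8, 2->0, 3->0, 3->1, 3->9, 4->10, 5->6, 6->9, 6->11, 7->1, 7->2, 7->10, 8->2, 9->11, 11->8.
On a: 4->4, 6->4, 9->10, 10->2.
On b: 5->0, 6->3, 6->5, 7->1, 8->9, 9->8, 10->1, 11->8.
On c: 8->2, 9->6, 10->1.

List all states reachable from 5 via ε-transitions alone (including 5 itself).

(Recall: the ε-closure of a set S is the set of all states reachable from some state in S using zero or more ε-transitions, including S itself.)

{0, 2, 5, 6, 8, 9, 11}

Start with {5}.
From 5 via ε: add 6.
From 6 via ε: add 9, 11.
From 11 via ε: add 8.
From 8 via ε: add 2.
From 2 via ε: add 0.
No new states can be added; the closed set is {0, 2, 5, 6, 8, 9, 11}.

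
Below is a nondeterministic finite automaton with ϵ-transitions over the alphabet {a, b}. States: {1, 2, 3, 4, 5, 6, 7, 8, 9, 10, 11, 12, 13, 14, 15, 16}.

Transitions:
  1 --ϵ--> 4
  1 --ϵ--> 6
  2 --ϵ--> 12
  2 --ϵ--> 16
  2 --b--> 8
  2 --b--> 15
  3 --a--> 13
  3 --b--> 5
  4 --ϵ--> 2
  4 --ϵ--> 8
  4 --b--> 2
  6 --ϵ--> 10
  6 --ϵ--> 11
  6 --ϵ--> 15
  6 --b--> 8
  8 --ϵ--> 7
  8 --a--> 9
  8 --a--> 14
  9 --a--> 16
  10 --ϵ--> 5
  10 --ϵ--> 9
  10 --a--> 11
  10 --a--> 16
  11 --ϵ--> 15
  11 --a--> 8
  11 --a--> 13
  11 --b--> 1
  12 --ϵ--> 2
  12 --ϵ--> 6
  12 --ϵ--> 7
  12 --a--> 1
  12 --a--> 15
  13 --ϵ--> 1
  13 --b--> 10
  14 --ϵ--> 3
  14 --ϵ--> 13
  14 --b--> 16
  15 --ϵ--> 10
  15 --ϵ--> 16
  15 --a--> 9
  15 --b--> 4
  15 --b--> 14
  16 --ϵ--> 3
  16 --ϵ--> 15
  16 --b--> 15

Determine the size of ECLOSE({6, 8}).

10

Start with {6, 8}.
From 6 via ϵ: add 10, 11, 15.
From 8 via ϵ: add 7.
From 10 via ϵ: add 5, 9.
From 15 via ϵ: add 16.
From 16 via ϵ: add 3.
ϵ-closure = {3, 5, 6, 7, 8, 9, 10, 11, 15, 16}, which has 10 states.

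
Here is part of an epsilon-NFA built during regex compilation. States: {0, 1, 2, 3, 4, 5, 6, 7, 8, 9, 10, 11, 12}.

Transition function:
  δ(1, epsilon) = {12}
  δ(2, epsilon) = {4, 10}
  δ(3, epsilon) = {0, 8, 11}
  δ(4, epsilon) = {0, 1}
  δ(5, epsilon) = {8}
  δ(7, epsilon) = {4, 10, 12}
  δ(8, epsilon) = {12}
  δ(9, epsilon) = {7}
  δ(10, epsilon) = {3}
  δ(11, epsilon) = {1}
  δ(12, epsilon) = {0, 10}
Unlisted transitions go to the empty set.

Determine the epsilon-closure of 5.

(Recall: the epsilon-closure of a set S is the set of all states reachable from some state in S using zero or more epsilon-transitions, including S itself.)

{0, 1, 3, 5, 8, 10, 11, 12}

Start with {5}.
From 5 via epsilon: add 8.
From 8 via epsilon: add 12.
From 12 via epsilon: add 0, 10.
From 10 via epsilon: add 3.
From 3 via epsilon: add 11.
From 11 via epsilon: add 1.
No new states can be added; the closed set is {0, 1, 3, 5, 8, 10, 11, 12}.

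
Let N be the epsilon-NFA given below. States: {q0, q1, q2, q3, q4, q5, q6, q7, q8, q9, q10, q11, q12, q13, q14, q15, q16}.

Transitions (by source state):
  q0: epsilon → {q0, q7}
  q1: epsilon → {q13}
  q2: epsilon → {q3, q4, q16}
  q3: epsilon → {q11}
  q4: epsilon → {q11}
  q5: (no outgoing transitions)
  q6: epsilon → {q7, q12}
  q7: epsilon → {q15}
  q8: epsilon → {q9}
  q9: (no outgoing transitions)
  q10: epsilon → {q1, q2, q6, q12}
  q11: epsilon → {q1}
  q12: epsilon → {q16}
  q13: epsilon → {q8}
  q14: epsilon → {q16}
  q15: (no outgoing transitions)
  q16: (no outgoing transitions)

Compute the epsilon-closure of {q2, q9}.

Start with {q2, q9}.
From q2 via epsilon: add q3, q4, q16.
From q3 via epsilon: add q11.
From q11 via epsilon: add q1.
From q1 via epsilon: add q13.
From q13 via epsilon: add q8.
No new states can be added; the closed set is {q1, q2, q3, q4, q8, q9, q11, q13, q16}.

{q1, q2, q3, q4, q8, q9, q11, q13, q16}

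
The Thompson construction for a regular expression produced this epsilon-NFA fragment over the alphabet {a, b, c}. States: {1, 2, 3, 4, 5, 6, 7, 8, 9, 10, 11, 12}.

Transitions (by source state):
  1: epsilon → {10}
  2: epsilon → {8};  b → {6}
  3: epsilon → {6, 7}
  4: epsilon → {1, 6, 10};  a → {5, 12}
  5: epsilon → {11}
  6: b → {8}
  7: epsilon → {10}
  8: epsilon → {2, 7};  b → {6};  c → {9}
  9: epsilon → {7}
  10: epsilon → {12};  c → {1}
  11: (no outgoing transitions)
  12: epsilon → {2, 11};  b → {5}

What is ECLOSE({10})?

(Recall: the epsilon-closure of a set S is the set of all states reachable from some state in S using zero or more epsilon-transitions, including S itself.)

Start with {10}.
From 10 via epsilon: add 12.
From 12 via epsilon: add 2, 11.
From 2 via epsilon: add 8.
From 8 via epsilon: add 7.
No new states can be added; the closed set is {2, 7, 8, 10, 11, 12}.

{2, 7, 8, 10, 11, 12}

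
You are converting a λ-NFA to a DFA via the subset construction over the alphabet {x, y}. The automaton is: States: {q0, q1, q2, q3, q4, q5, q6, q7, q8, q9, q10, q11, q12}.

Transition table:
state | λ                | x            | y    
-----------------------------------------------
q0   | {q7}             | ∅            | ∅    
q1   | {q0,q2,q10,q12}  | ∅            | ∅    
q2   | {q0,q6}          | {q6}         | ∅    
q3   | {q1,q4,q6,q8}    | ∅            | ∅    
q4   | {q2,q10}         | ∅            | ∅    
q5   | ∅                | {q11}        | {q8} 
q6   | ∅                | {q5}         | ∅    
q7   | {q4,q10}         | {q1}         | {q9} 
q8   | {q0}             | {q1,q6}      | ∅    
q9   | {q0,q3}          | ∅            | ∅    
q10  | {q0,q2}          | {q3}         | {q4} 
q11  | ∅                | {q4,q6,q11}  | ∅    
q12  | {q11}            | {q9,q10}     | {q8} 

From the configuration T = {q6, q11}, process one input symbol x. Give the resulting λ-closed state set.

q6 on x → {q5}.
q11 on x → {q4, q6, q11}.
Union after reading x: {q4, q5, q6, q11}.
Now take the λ-closure:
From q4 via λ: add q2, q10.
From q2 via λ: add q0.
From q0 via λ: add q7.
No new states can be added; the closed set is {q0, q2, q4, q5, q6, q7, q10, q11}.

{q0, q2, q4, q5, q6, q7, q10, q11}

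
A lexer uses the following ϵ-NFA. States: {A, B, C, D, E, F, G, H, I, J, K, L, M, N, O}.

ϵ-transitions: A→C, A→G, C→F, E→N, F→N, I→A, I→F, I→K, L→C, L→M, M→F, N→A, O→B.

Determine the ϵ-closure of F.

{A, C, F, G, N}

Start with {F}.
From F via ϵ: add N.
From N via ϵ: add A.
From A via ϵ: add C, G.
No new states can be added; the closed set is {A, C, F, G, N}.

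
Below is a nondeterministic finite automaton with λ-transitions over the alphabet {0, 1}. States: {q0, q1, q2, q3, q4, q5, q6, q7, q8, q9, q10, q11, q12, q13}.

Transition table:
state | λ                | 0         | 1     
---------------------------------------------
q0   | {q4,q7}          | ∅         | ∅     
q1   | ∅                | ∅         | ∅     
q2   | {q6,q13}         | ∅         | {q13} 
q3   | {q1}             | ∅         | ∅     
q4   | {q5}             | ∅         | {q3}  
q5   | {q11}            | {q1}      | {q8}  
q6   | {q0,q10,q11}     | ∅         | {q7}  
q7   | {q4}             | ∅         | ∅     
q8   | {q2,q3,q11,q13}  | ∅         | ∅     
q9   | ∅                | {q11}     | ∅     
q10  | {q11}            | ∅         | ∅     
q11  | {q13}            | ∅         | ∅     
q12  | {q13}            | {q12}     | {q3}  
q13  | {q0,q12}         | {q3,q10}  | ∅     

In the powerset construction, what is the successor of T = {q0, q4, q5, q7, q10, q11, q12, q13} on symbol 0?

q5 on 0 → {q1}.
q12 on 0 → {q12}.
q13 on 0 → {q3, q10}.
No 0-transition from q0, q4, q7, q10, q11.
Union after reading 0: {q1, q3, q10, q12}.
Now take the λ-closure:
From q10 via λ: add q11.
From q12 via λ: add q13.
From q13 via λ: add q0.
From q0 via λ: add q4, q7.
From q4 via λ: add q5.
No new states can be added; the closed set is {q0, q1, q3, q4, q5, q7, q10, q11, q12, q13}.

{q0, q1, q3, q4, q5, q7, q10, q11, q12, q13}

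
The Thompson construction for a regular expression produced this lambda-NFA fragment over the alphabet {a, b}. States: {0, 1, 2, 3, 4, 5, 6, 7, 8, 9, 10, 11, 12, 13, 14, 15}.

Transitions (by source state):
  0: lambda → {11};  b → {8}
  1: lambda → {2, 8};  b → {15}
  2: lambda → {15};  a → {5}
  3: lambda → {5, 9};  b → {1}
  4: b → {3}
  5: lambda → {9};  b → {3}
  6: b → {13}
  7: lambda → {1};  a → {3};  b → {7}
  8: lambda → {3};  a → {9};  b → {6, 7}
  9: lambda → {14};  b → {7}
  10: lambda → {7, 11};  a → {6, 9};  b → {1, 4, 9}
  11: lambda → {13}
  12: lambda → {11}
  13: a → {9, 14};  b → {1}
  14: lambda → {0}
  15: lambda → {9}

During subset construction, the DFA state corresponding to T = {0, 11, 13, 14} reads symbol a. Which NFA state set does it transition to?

13 on a → {9, 14}.
No a-transition from 0, 11, 14.
Union after reading a: {9, 14}.
Now take the lambda-closure:
From 14 via lambda: add 0.
From 0 via lambda: add 11.
From 11 via lambda: add 13.
No new states can be added; the closed set is {0, 9, 11, 13, 14}.

{0, 9, 11, 13, 14}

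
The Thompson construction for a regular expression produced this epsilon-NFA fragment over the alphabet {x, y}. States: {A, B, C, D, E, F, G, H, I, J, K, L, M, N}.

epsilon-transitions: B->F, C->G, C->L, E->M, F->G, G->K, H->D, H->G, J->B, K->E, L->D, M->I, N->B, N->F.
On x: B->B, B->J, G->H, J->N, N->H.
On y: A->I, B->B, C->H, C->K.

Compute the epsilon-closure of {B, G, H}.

Start with {B, G, H}.
From B via epsilon: add F.
From G via epsilon: add K.
From H via epsilon: add D.
From K via epsilon: add E.
From E via epsilon: add M.
From M via epsilon: add I.
No new states can be added; the closed set is {B, D, E, F, G, H, I, K, M}.

{B, D, E, F, G, H, I, K, M}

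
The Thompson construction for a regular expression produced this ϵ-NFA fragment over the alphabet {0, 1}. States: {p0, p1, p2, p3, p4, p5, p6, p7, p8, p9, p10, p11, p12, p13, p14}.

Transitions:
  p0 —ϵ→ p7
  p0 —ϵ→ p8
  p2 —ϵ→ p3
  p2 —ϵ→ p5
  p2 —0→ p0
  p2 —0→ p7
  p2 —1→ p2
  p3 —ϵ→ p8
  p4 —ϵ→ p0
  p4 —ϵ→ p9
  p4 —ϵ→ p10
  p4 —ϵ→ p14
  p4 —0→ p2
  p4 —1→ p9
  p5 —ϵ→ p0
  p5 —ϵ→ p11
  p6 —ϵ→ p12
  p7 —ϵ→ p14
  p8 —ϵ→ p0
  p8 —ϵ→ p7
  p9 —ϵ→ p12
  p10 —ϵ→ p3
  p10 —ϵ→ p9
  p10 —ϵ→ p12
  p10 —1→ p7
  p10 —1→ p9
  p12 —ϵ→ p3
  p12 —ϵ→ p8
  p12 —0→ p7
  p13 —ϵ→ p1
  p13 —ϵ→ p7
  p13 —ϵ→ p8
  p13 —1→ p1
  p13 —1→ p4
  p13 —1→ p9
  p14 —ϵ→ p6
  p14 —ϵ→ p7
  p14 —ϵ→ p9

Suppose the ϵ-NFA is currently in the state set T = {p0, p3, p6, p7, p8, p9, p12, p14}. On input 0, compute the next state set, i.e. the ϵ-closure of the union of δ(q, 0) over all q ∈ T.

p12 on 0 → {p7}.
No 0-transition from p0, p3, p6, p7, p8, p9, p14.
Union after reading 0: {p7}.
Now take the ϵ-closure:
From p7 via ϵ: add p14.
From p14 via ϵ: add p6, p9.
From p6 via ϵ: add p12.
From p12 via ϵ: add p3, p8.
From p8 via ϵ: add p0.
No new states can be added; the closed set is {p0, p3, p6, p7, p8, p9, p12, p14}.

{p0, p3, p6, p7, p8, p9, p12, p14}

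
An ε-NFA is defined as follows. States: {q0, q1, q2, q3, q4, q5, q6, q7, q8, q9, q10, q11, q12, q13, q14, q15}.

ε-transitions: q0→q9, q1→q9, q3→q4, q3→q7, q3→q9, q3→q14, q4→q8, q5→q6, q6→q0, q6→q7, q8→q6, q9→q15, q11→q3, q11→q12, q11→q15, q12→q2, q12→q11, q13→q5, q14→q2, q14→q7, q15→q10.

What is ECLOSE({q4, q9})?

{q0, q4, q6, q7, q8, q9, q10, q15}

Start with {q4, q9}.
From q4 via ε: add q8.
From q9 via ε: add q15.
From q8 via ε: add q6.
From q15 via ε: add q10.
From q6 via ε: add q0, q7.
No new states can be added; the closed set is {q0, q4, q6, q7, q8, q9, q10, q15}.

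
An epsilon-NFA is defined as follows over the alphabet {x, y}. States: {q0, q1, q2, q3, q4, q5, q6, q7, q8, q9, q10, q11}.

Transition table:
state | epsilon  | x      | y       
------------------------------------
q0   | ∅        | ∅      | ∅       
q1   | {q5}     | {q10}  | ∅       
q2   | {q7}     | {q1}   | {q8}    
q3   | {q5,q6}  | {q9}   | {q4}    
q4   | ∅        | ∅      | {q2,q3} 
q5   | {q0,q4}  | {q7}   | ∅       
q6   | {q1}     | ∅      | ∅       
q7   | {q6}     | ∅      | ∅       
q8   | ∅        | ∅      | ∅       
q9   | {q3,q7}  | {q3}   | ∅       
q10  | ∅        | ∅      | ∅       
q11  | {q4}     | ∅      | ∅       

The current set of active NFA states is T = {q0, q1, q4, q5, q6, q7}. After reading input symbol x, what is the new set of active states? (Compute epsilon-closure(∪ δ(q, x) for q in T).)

{q0, q1, q4, q5, q6, q7, q10}

q1 on x → {q10}.
q5 on x → {q7}.
No x-transition from q0, q4, q6, q7.
Union after reading x: {q7, q10}.
Now take the epsilon-closure:
From q7 via epsilon: add q6.
From q6 via epsilon: add q1.
From q1 via epsilon: add q5.
From q5 via epsilon: add q0, q4.
No new states can be added; the closed set is {q0, q1, q4, q5, q6, q7, q10}.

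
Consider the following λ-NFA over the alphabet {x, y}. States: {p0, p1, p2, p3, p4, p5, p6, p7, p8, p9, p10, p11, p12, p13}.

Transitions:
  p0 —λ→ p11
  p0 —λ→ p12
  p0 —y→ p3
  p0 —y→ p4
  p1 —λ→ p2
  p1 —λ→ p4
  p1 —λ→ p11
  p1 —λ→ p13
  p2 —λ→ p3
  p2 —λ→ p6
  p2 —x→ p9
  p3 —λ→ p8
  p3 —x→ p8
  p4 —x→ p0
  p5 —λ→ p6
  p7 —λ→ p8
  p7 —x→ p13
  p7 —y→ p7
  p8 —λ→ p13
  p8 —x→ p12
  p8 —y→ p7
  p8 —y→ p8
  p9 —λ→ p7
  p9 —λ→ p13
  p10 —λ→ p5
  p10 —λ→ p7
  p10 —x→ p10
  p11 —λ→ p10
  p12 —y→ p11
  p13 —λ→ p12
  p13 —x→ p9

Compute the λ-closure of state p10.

{p5, p6, p7, p8, p10, p12, p13}

Start with {p10}.
From p10 via λ: add p5, p7.
From p5 via λ: add p6.
From p7 via λ: add p8.
From p8 via λ: add p13.
From p13 via λ: add p12.
No new states can be added; the closed set is {p5, p6, p7, p8, p10, p12, p13}.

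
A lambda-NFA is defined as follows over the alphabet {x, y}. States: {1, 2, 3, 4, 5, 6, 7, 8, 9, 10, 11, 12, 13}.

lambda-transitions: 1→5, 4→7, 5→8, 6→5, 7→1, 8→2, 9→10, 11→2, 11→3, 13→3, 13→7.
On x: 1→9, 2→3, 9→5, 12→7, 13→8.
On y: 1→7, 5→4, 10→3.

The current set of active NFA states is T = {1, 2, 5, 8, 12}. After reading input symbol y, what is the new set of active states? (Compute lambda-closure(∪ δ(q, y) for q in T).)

1 on y → {7}.
5 on y → {4}.
No y-transition from 2, 8, 12.
Union after reading y: {4, 7}.
Now take the lambda-closure:
From 7 via lambda: add 1.
From 1 via lambda: add 5.
From 5 via lambda: add 8.
From 8 via lambda: add 2.
No new states can be added; the closed set is {1, 2, 4, 5, 7, 8}.

{1, 2, 4, 5, 7, 8}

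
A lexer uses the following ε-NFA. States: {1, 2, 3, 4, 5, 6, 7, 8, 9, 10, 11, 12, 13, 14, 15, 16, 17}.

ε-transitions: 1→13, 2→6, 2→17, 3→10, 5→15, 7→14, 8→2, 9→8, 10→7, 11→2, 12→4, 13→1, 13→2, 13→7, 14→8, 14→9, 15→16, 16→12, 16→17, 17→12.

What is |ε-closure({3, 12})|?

11

Start with {3, 12}.
From 3 via ε: add 10.
From 12 via ε: add 4.
From 10 via ε: add 7.
From 7 via ε: add 14.
From 14 via ε: add 8, 9.
From 8 via ε: add 2.
From 2 via ε: add 6, 17.
ε-closure = {2, 3, 4, 6, 7, 8, 9, 10, 12, 14, 17}, which has 11 states.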